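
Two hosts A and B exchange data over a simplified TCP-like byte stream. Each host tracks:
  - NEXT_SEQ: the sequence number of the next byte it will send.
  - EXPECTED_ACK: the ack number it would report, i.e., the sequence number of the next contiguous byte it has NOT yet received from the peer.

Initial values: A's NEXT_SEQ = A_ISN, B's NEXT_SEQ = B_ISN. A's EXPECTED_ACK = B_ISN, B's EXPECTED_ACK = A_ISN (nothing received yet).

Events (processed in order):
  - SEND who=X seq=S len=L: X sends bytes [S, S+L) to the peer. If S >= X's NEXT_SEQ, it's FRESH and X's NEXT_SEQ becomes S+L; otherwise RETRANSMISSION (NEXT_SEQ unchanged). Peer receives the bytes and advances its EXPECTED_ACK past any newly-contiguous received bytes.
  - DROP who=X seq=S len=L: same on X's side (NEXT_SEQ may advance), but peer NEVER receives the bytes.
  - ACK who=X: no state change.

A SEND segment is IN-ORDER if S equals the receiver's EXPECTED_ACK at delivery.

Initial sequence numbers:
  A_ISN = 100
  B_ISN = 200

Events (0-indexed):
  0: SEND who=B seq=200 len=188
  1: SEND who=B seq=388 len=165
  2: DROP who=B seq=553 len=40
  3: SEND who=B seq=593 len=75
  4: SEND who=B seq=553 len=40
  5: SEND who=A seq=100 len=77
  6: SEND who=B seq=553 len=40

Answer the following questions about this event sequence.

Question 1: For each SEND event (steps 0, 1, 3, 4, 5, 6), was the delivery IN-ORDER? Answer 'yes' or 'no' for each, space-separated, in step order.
Step 0: SEND seq=200 -> in-order
Step 1: SEND seq=388 -> in-order
Step 3: SEND seq=593 -> out-of-order
Step 4: SEND seq=553 -> in-order
Step 5: SEND seq=100 -> in-order
Step 6: SEND seq=553 -> out-of-order

Answer: yes yes no yes yes no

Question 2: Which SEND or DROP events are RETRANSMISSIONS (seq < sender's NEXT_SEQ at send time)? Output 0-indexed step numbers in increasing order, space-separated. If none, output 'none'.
Step 0: SEND seq=200 -> fresh
Step 1: SEND seq=388 -> fresh
Step 2: DROP seq=553 -> fresh
Step 3: SEND seq=593 -> fresh
Step 4: SEND seq=553 -> retransmit
Step 5: SEND seq=100 -> fresh
Step 6: SEND seq=553 -> retransmit

Answer: 4 6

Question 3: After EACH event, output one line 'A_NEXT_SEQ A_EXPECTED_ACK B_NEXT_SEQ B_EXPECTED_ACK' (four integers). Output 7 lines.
100 388 388 100
100 553 553 100
100 553 593 100
100 553 668 100
100 668 668 100
177 668 668 177
177 668 668 177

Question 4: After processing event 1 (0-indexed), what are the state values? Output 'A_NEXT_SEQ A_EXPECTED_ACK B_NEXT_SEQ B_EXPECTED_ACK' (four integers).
After event 0: A_seq=100 A_ack=388 B_seq=388 B_ack=100
After event 1: A_seq=100 A_ack=553 B_seq=553 B_ack=100

100 553 553 100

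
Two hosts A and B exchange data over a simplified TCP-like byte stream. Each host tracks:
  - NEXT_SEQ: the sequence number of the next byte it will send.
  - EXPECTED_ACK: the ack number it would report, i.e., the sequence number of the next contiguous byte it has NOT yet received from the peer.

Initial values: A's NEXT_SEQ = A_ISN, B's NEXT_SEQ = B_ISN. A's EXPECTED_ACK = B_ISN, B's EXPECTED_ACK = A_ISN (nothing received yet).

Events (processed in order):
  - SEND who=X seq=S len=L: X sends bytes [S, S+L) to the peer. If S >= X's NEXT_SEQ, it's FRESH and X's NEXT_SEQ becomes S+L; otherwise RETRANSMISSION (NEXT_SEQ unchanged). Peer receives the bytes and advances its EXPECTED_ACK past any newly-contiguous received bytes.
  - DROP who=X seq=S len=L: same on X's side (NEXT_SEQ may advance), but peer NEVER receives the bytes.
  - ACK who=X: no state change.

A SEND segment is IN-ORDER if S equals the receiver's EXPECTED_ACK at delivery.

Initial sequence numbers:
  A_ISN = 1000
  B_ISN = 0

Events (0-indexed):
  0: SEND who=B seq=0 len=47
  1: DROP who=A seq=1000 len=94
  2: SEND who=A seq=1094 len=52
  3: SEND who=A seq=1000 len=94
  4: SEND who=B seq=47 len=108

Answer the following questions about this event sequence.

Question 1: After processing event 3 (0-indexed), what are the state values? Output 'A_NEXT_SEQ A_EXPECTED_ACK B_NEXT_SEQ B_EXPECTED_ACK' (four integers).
After event 0: A_seq=1000 A_ack=47 B_seq=47 B_ack=1000
After event 1: A_seq=1094 A_ack=47 B_seq=47 B_ack=1000
After event 2: A_seq=1146 A_ack=47 B_seq=47 B_ack=1000
After event 3: A_seq=1146 A_ack=47 B_seq=47 B_ack=1146

1146 47 47 1146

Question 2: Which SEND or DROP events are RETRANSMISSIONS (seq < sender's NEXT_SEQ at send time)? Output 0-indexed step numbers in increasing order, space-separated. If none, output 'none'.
Answer: 3

Derivation:
Step 0: SEND seq=0 -> fresh
Step 1: DROP seq=1000 -> fresh
Step 2: SEND seq=1094 -> fresh
Step 3: SEND seq=1000 -> retransmit
Step 4: SEND seq=47 -> fresh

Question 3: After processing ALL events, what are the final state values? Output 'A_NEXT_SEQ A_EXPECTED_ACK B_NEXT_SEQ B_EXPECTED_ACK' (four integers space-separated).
Answer: 1146 155 155 1146

Derivation:
After event 0: A_seq=1000 A_ack=47 B_seq=47 B_ack=1000
After event 1: A_seq=1094 A_ack=47 B_seq=47 B_ack=1000
After event 2: A_seq=1146 A_ack=47 B_seq=47 B_ack=1000
After event 3: A_seq=1146 A_ack=47 B_seq=47 B_ack=1146
After event 4: A_seq=1146 A_ack=155 B_seq=155 B_ack=1146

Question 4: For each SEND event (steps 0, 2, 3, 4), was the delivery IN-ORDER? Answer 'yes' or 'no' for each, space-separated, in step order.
Answer: yes no yes yes

Derivation:
Step 0: SEND seq=0 -> in-order
Step 2: SEND seq=1094 -> out-of-order
Step 3: SEND seq=1000 -> in-order
Step 4: SEND seq=47 -> in-order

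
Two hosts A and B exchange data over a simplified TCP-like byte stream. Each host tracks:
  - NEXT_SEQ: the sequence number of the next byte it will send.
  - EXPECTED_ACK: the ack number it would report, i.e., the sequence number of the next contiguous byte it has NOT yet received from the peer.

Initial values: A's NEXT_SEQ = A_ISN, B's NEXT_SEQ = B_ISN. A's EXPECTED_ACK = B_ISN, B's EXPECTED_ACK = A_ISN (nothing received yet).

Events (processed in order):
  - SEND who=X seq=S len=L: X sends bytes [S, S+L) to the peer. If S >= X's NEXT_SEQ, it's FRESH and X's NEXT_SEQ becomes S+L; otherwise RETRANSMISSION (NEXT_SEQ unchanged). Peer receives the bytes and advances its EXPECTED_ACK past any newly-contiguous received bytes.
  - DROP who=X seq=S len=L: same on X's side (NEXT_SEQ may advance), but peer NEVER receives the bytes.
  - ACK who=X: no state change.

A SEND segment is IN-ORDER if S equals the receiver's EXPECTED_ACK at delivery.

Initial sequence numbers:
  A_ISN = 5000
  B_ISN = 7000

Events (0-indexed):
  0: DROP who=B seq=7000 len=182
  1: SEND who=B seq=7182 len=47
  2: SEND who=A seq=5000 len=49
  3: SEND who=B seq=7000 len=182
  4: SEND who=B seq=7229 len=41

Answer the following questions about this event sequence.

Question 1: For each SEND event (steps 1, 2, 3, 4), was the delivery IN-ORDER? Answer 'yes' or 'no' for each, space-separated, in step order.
Step 1: SEND seq=7182 -> out-of-order
Step 2: SEND seq=5000 -> in-order
Step 3: SEND seq=7000 -> in-order
Step 4: SEND seq=7229 -> in-order

Answer: no yes yes yes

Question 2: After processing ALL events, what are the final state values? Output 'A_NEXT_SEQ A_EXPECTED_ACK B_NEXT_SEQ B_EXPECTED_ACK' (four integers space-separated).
After event 0: A_seq=5000 A_ack=7000 B_seq=7182 B_ack=5000
After event 1: A_seq=5000 A_ack=7000 B_seq=7229 B_ack=5000
After event 2: A_seq=5049 A_ack=7000 B_seq=7229 B_ack=5049
After event 3: A_seq=5049 A_ack=7229 B_seq=7229 B_ack=5049
After event 4: A_seq=5049 A_ack=7270 B_seq=7270 B_ack=5049

Answer: 5049 7270 7270 5049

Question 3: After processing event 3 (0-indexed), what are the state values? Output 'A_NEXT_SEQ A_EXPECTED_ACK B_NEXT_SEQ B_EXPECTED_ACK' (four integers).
After event 0: A_seq=5000 A_ack=7000 B_seq=7182 B_ack=5000
After event 1: A_seq=5000 A_ack=7000 B_seq=7229 B_ack=5000
After event 2: A_seq=5049 A_ack=7000 B_seq=7229 B_ack=5049
After event 3: A_seq=5049 A_ack=7229 B_seq=7229 B_ack=5049

5049 7229 7229 5049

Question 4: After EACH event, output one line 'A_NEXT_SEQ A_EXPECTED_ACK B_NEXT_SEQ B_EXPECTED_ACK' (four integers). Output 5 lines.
5000 7000 7182 5000
5000 7000 7229 5000
5049 7000 7229 5049
5049 7229 7229 5049
5049 7270 7270 5049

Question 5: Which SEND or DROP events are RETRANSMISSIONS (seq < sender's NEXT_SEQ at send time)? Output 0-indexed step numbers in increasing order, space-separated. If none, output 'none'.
Step 0: DROP seq=7000 -> fresh
Step 1: SEND seq=7182 -> fresh
Step 2: SEND seq=5000 -> fresh
Step 3: SEND seq=7000 -> retransmit
Step 4: SEND seq=7229 -> fresh

Answer: 3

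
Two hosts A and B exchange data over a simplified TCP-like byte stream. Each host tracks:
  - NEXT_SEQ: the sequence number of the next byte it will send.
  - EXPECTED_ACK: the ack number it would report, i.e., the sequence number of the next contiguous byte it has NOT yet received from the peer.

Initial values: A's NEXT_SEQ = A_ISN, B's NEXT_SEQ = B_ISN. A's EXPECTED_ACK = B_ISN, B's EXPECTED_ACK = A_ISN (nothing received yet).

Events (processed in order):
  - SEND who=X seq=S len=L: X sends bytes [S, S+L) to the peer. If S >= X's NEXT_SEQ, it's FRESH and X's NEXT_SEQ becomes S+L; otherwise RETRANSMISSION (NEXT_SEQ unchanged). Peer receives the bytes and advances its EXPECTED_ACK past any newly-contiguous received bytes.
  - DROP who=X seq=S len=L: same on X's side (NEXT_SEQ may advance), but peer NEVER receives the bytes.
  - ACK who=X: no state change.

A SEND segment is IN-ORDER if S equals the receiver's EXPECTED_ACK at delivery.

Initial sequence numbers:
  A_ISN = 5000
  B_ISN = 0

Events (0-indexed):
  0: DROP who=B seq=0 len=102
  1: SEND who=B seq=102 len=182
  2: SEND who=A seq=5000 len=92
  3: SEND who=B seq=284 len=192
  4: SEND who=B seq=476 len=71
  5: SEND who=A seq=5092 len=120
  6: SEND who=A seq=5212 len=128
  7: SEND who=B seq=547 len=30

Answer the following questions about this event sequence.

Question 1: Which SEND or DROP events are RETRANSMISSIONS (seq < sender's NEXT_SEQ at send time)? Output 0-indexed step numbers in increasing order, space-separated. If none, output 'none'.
Answer: none

Derivation:
Step 0: DROP seq=0 -> fresh
Step 1: SEND seq=102 -> fresh
Step 2: SEND seq=5000 -> fresh
Step 3: SEND seq=284 -> fresh
Step 4: SEND seq=476 -> fresh
Step 5: SEND seq=5092 -> fresh
Step 6: SEND seq=5212 -> fresh
Step 7: SEND seq=547 -> fresh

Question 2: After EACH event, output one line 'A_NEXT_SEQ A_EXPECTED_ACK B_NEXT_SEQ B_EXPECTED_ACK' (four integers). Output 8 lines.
5000 0 102 5000
5000 0 284 5000
5092 0 284 5092
5092 0 476 5092
5092 0 547 5092
5212 0 547 5212
5340 0 547 5340
5340 0 577 5340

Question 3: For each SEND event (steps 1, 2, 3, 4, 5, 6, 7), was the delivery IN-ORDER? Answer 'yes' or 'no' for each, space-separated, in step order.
Step 1: SEND seq=102 -> out-of-order
Step 2: SEND seq=5000 -> in-order
Step 3: SEND seq=284 -> out-of-order
Step 4: SEND seq=476 -> out-of-order
Step 5: SEND seq=5092 -> in-order
Step 6: SEND seq=5212 -> in-order
Step 7: SEND seq=547 -> out-of-order

Answer: no yes no no yes yes no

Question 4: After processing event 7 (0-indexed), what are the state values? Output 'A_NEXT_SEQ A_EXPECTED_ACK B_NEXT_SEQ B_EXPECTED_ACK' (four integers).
After event 0: A_seq=5000 A_ack=0 B_seq=102 B_ack=5000
After event 1: A_seq=5000 A_ack=0 B_seq=284 B_ack=5000
After event 2: A_seq=5092 A_ack=0 B_seq=284 B_ack=5092
After event 3: A_seq=5092 A_ack=0 B_seq=476 B_ack=5092
After event 4: A_seq=5092 A_ack=0 B_seq=547 B_ack=5092
After event 5: A_seq=5212 A_ack=0 B_seq=547 B_ack=5212
After event 6: A_seq=5340 A_ack=0 B_seq=547 B_ack=5340
After event 7: A_seq=5340 A_ack=0 B_seq=577 B_ack=5340

5340 0 577 5340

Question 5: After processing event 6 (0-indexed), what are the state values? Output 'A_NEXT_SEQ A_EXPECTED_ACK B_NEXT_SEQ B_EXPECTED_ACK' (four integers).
After event 0: A_seq=5000 A_ack=0 B_seq=102 B_ack=5000
After event 1: A_seq=5000 A_ack=0 B_seq=284 B_ack=5000
After event 2: A_seq=5092 A_ack=0 B_seq=284 B_ack=5092
After event 3: A_seq=5092 A_ack=0 B_seq=476 B_ack=5092
After event 4: A_seq=5092 A_ack=0 B_seq=547 B_ack=5092
After event 5: A_seq=5212 A_ack=0 B_seq=547 B_ack=5212
After event 6: A_seq=5340 A_ack=0 B_seq=547 B_ack=5340

5340 0 547 5340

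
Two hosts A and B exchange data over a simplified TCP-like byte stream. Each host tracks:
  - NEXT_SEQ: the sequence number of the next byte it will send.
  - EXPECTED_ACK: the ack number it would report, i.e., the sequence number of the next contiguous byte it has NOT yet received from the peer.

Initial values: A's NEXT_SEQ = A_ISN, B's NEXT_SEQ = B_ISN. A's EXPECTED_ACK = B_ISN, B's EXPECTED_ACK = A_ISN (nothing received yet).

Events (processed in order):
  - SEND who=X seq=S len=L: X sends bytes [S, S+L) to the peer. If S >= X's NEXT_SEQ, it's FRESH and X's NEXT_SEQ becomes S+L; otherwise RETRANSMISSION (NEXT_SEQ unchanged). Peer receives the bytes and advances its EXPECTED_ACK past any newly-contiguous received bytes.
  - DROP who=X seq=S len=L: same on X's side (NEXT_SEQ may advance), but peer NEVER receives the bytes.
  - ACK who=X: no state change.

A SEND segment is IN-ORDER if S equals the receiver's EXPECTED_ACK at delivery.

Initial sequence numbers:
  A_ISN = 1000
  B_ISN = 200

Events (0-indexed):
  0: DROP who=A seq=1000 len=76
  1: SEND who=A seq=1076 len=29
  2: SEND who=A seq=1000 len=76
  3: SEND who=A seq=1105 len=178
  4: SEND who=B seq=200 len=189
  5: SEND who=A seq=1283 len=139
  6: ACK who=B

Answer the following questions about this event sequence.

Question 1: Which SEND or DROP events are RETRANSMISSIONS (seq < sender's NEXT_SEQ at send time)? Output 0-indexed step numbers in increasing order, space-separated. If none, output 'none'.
Answer: 2

Derivation:
Step 0: DROP seq=1000 -> fresh
Step 1: SEND seq=1076 -> fresh
Step 2: SEND seq=1000 -> retransmit
Step 3: SEND seq=1105 -> fresh
Step 4: SEND seq=200 -> fresh
Step 5: SEND seq=1283 -> fresh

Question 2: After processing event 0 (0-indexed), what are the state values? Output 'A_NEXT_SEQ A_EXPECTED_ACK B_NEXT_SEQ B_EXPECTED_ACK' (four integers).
After event 0: A_seq=1076 A_ack=200 B_seq=200 B_ack=1000

1076 200 200 1000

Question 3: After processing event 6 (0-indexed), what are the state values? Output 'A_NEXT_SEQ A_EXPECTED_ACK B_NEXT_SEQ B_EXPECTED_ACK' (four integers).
After event 0: A_seq=1076 A_ack=200 B_seq=200 B_ack=1000
After event 1: A_seq=1105 A_ack=200 B_seq=200 B_ack=1000
After event 2: A_seq=1105 A_ack=200 B_seq=200 B_ack=1105
After event 3: A_seq=1283 A_ack=200 B_seq=200 B_ack=1283
After event 4: A_seq=1283 A_ack=389 B_seq=389 B_ack=1283
After event 5: A_seq=1422 A_ack=389 B_seq=389 B_ack=1422
After event 6: A_seq=1422 A_ack=389 B_seq=389 B_ack=1422

1422 389 389 1422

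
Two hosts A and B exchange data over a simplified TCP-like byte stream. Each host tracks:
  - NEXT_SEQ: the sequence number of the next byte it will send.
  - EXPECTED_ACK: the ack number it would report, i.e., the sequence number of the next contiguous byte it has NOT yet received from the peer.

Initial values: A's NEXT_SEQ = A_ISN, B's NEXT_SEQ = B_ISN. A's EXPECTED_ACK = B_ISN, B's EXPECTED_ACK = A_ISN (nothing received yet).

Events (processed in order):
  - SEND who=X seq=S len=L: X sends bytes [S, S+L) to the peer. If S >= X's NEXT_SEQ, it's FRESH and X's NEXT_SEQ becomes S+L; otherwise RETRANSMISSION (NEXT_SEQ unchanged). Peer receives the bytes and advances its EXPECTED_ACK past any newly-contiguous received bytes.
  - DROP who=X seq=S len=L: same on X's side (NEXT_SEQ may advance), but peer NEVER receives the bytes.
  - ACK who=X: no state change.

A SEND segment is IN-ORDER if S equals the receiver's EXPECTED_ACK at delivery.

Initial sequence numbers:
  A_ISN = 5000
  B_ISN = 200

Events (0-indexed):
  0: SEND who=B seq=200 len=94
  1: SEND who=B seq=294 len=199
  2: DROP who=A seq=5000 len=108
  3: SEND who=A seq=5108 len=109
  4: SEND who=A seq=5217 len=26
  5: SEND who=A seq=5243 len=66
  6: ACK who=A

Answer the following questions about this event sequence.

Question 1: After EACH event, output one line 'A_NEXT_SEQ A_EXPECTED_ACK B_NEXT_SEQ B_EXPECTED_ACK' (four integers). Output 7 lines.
5000 294 294 5000
5000 493 493 5000
5108 493 493 5000
5217 493 493 5000
5243 493 493 5000
5309 493 493 5000
5309 493 493 5000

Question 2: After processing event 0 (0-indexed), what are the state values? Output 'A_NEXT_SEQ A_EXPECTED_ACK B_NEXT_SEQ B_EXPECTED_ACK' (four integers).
After event 0: A_seq=5000 A_ack=294 B_seq=294 B_ack=5000

5000 294 294 5000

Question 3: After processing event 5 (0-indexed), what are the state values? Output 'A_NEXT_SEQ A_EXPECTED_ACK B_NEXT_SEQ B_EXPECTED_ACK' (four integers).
After event 0: A_seq=5000 A_ack=294 B_seq=294 B_ack=5000
After event 1: A_seq=5000 A_ack=493 B_seq=493 B_ack=5000
After event 2: A_seq=5108 A_ack=493 B_seq=493 B_ack=5000
After event 3: A_seq=5217 A_ack=493 B_seq=493 B_ack=5000
After event 4: A_seq=5243 A_ack=493 B_seq=493 B_ack=5000
After event 5: A_seq=5309 A_ack=493 B_seq=493 B_ack=5000

5309 493 493 5000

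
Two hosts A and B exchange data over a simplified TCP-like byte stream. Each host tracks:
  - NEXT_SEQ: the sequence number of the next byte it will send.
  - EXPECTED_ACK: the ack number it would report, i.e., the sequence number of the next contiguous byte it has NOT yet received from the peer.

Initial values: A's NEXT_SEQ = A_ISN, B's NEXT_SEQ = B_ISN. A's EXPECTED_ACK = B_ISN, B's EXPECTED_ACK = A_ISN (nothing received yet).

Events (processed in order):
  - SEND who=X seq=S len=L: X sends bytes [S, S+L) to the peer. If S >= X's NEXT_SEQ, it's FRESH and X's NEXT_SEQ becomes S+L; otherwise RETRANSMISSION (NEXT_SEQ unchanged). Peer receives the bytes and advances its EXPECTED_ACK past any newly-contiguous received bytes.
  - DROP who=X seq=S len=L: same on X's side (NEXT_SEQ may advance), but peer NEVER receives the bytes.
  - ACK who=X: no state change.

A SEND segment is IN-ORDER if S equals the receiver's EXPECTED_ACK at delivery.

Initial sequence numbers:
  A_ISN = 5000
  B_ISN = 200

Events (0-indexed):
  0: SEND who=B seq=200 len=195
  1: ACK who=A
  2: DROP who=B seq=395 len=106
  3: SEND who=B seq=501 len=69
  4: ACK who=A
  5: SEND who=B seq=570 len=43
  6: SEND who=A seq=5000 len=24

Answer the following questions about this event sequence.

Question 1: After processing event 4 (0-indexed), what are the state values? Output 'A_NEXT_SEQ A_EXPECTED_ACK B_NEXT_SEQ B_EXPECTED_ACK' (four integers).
After event 0: A_seq=5000 A_ack=395 B_seq=395 B_ack=5000
After event 1: A_seq=5000 A_ack=395 B_seq=395 B_ack=5000
After event 2: A_seq=5000 A_ack=395 B_seq=501 B_ack=5000
After event 3: A_seq=5000 A_ack=395 B_seq=570 B_ack=5000
After event 4: A_seq=5000 A_ack=395 B_seq=570 B_ack=5000

5000 395 570 5000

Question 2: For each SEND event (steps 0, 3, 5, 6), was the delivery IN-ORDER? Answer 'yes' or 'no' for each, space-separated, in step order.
Step 0: SEND seq=200 -> in-order
Step 3: SEND seq=501 -> out-of-order
Step 5: SEND seq=570 -> out-of-order
Step 6: SEND seq=5000 -> in-order

Answer: yes no no yes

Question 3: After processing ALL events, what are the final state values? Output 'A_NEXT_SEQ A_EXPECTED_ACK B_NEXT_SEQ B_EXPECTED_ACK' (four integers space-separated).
After event 0: A_seq=5000 A_ack=395 B_seq=395 B_ack=5000
After event 1: A_seq=5000 A_ack=395 B_seq=395 B_ack=5000
After event 2: A_seq=5000 A_ack=395 B_seq=501 B_ack=5000
After event 3: A_seq=5000 A_ack=395 B_seq=570 B_ack=5000
After event 4: A_seq=5000 A_ack=395 B_seq=570 B_ack=5000
After event 5: A_seq=5000 A_ack=395 B_seq=613 B_ack=5000
After event 6: A_seq=5024 A_ack=395 B_seq=613 B_ack=5024

Answer: 5024 395 613 5024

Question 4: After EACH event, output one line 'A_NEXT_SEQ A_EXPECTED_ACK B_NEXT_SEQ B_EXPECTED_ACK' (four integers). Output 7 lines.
5000 395 395 5000
5000 395 395 5000
5000 395 501 5000
5000 395 570 5000
5000 395 570 5000
5000 395 613 5000
5024 395 613 5024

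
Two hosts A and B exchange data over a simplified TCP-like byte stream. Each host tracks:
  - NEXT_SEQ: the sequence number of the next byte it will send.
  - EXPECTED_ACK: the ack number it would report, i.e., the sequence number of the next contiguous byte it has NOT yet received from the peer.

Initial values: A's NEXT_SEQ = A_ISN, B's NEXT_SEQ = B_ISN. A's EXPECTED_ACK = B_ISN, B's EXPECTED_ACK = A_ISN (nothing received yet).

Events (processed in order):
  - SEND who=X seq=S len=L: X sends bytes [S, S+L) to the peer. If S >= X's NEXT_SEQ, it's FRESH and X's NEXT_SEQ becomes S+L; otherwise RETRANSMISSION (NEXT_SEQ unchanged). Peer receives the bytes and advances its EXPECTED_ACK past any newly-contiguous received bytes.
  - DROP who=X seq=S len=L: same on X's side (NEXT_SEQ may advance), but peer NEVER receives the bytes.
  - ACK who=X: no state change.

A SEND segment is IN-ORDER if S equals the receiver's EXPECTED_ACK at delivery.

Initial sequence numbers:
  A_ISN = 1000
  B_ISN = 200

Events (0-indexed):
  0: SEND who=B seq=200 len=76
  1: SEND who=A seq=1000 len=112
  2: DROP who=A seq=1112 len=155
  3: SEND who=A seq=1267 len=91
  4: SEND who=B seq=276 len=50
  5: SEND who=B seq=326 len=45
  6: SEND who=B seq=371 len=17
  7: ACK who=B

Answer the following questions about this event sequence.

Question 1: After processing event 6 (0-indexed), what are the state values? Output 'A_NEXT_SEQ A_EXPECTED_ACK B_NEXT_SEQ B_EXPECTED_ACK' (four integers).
After event 0: A_seq=1000 A_ack=276 B_seq=276 B_ack=1000
After event 1: A_seq=1112 A_ack=276 B_seq=276 B_ack=1112
After event 2: A_seq=1267 A_ack=276 B_seq=276 B_ack=1112
After event 3: A_seq=1358 A_ack=276 B_seq=276 B_ack=1112
After event 4: A_seq=1358 A_ack=326 B_seq=326 B_ack=1112
After event 5: A_seq=1358 A_ack=371 B_seq=371 B_ack=1112
After event 6: A_seq=1358 A_ack=388 B_seq=388 B_ack=1112

1358 388 388 1112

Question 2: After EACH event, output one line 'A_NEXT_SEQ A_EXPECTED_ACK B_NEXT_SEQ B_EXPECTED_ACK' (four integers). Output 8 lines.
1000 276 276 1000
1112 276 276 1112
1267 276 276 1112
1358 276 276 1112
1358 326 326 1112
1358 371 371 1112
1358 388 388 1112
1358 388 388 1112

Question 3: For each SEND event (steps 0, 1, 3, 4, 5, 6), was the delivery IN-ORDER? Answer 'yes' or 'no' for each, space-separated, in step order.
Step 0: SEND seq=200 -> in-order
Step 1: SEND seq=1000 -> in-order
Step 3: SEND seq=1267 -> out-of-order
Step 4: SEND seq=276 -> in-order
Step 5: SEND seq=326 -> in-order
Step 6: SEND seq=371 -> in-order

Answer: yes yes no yes yes yes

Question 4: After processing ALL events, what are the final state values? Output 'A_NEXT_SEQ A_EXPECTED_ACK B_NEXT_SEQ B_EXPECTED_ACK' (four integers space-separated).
Answer: 1358 388 388 1112

Derivation:
After event 0: A_seq=1000 A_ack=276 B_seq=276 B_ack=1000
After event 1: A_seq=1112 A_ack=276 B_seq=276 B_ack=1112
After event 2: A_seq=1267 A_ack=276 B_seq=276 B_ack=1112
After event 3: A_seq=1358 A_ack=276 B_seq=276 B_ack=1112
After event 4: A_seq=1358 A_ack=326 B_seq=326 B_ack=1112
After event 5: A_seq=1358 A_ack=371 B_seq=371 B_ack=1112
After event 6: A_seq=1358 A_ack=388 B_seq=388 B_ack=1112
After event 7: A_seq=1358 A_ack=388 B_seq=388 B_ack=1112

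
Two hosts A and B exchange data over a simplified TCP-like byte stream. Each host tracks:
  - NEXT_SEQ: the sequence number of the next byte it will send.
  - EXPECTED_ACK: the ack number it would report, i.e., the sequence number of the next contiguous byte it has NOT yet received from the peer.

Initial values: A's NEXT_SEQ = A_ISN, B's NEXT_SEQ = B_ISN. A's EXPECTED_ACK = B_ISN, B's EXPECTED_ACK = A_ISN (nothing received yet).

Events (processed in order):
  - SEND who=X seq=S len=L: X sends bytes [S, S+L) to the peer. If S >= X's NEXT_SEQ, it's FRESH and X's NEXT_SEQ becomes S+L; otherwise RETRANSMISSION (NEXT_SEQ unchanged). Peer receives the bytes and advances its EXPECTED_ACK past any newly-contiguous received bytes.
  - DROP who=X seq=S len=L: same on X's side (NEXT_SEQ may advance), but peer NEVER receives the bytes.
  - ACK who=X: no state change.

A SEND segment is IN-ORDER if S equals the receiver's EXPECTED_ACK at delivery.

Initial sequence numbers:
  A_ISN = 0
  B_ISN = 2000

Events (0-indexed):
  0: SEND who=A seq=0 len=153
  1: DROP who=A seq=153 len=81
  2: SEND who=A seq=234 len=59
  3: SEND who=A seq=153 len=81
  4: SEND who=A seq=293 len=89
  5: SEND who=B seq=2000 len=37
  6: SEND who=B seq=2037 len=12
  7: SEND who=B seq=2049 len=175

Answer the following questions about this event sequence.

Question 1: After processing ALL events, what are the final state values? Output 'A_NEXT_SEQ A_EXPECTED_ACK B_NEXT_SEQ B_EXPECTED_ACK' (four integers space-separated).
After event 0: A_seq=153 A_ack=2000 B_seq=2000 B_ack=153
After event 1: A_seq=234 A_ack=2000 B_seq=2000 B_ack=153
After event 2: A_seq=293 A_ack=2000 B_seq=2000 B_ack=153
After event 3: A_seq=293 A_ack=2000 B_seq=2000 B_ack=293
After event 4: A_seq=382 A_ack=2000 B_seq=2000 B_ack=382
After event 5: A_seq=382 A_ack=2037 B_seq=2037 B_ack=382
After event 6: A_seq=382 A_ack=2049 B_seq=2049 B_ack=382
After event 7: A_seq=382 A_ack=2224 B_seq=2224 B_ack=382

Answer: 382 2224 2224 382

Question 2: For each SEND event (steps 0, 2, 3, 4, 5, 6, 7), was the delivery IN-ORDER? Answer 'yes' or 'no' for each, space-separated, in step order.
Step 0: SEND seq=0 -> in-order
Step 2: SEND seq=234 -> out-of-order
Step 3: SEND seq=153 -> in-order
Step 4: SEND seq=293 -> in-order
Step 5: SEND seq=2000 -> in-order
Step 6: SEND seq=2037 -> in-order
Step 7: SEND seq=2049 -> in-order

Answer: yes no yes yes yes yes yes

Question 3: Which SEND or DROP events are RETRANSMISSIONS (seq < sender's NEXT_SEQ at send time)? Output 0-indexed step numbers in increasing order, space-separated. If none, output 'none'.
Step 0: SEND seq=0 -> fresh
Step 1: DROP seq=153 -> fresh
Step 2: SEND seq=234 -> fresh
Step 3: SEND seq=153 -> retransmit
Step 4: SEND seq=293 -> fresh
Step 5: SEND seq=2000 -> fresh
Step 6: SEND seq=2037 -> fresh
Step 7: SEND seq=2049 -> fresh

Answer: 3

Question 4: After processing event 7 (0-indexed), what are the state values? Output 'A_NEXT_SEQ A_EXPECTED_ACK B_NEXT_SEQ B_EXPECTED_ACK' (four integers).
After event 0: A_seq=153 A_ack=2000 B_seq=2000 B_ack=153
After event 1: A_seq=234 A_ack=2000 B_seq=2000 B_ack=153
After event 2: A_seq=293 A_ack=2000 B_seq=2000 B_ack=153
After event 3: A_seq=293 A_ack=2000 B_seq=2000 B_ack=293
After event 4: A_seq=382 A_ack=2000 B_seq=2000 B_ack=382
After event 5: A_seq=382 A_ack=2037 B_seq=2037 B_ack=382
After event 6: A_seq=382 A_ack=2049 B_seq=2049 B_ack=382
After event 7: A_seq=382 A_ack=2224 B_seq=2224 B_ack=382

382 2224 2224 382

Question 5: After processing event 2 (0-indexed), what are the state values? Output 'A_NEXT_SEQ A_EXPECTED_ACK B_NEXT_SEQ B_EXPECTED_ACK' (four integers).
After event 0: A_seq=153 A_ack=2000 B_seq=2000 B_ack=153
After event 1: A_seq=234 A_ack=2000 B_seq=2000 B_ack=153
After event 2: A_seq=293 A_ack=2000 B_seq=2000 B_ack=153

293 2000 2000 153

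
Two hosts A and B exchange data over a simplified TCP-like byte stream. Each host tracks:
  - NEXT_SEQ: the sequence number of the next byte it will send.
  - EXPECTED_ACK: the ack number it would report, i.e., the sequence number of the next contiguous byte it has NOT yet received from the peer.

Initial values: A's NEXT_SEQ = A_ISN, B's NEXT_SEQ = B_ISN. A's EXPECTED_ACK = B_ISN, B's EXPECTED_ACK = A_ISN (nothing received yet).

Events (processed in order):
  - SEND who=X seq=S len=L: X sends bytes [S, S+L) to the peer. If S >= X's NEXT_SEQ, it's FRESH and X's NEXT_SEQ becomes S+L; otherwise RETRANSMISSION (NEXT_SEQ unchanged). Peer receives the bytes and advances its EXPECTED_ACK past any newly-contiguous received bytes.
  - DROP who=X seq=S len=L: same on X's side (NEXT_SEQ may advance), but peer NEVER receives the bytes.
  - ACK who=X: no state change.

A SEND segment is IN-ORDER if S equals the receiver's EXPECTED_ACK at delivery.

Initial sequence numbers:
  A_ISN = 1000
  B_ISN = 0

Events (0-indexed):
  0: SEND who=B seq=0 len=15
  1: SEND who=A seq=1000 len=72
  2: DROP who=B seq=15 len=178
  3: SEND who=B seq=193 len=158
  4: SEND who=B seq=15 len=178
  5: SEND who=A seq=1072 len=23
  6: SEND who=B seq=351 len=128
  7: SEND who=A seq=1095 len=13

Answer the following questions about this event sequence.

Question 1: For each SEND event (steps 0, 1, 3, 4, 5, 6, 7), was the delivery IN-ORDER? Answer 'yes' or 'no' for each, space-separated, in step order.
Answer: yes yes no yes yes yes yes

Derivation:
Step 0: SEND seq=0 -> in-order
Step 1: SEND seq=1000 -> in-order
Step 3: SEND seq=193 -> out-of-order
Step 4: SEND seq=15 -> in-order
Step 5: SEND seq=1072 -> in-order
Step 6: SEND seq=351 -> in-order
Step 7: SEND seq=1095 -> in-order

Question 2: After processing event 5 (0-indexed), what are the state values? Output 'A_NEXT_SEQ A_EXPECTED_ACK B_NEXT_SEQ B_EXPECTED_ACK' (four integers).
After event 0: A_seq=1000 A_ack=15 B_seq=15 B_ack=1000
After event 1: A_seq=1072 A_ack=15 B_seq=15 B_ack=1072
After event 2: A_seq=1072 A_ack=15 B_seq=193 B_ack=1072
After event 3: A_seq=1072 A_ack=15 B_seq=351 B_ack=1072
After event 4: A_seq=1072 A_ack=351 B_seq=351 B_ack=1072
After event 5: A_seq=1095 A_ack=351 B_seq=351 B_ack=1095

1095 351 351 1095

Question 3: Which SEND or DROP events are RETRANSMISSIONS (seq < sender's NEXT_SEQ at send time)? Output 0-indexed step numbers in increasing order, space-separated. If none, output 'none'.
Answer: 4

Derivation:
Step 0: SEND seq=0 -> fresh
Step 1: SEND seq=1000 -> fresh
Step 2: DROP seq=15 -> fresh
Step 3: SEND seq=193 -> fresh
Step 4: SEND seq=15 -> retransmit
Step 5: SEND seq=1072 -> fresh
Step 6: SEND seq=351 -> fresh
Step 7: SEND seq=1095 -> fresh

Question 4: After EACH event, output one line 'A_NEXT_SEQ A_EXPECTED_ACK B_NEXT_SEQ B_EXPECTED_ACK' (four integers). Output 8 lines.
1000 15 15 1000
1072 15 15 1072
1072 15 193 1072
1072 15 351 1072
1072 351 351 1072
1095 351 351 1095
1095 479 479 1095
1108 479 479 1108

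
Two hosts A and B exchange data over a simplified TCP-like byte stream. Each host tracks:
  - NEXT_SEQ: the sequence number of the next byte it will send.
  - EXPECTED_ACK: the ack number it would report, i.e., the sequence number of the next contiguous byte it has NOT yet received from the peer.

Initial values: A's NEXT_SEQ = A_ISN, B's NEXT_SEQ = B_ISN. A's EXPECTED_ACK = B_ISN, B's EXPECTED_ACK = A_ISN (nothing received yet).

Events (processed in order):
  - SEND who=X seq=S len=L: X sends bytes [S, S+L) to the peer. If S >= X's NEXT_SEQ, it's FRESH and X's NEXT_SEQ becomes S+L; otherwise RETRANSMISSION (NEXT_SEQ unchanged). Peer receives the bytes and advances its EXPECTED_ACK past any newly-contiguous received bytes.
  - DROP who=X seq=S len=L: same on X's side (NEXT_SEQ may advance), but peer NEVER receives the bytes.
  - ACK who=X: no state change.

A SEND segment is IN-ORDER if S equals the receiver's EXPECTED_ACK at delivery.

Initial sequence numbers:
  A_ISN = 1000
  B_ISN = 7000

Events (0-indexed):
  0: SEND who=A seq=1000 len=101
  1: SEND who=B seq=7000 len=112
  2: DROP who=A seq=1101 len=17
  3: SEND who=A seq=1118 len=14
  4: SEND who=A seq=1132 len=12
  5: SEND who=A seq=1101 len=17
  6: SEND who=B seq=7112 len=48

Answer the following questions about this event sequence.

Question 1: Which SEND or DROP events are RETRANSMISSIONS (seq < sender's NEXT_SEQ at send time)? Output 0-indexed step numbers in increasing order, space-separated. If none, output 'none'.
Answer: 5

Derivation:
Step 0: SEND seq=1000 -> fresh
Step 1: SEND seq=7000 -> fresh
Step 2: DROP seq=1101 -> fresh
Step 3: SEND seq=1118 -> fresh
Step 4: SEND seq=1132 -> fresh
Step 5: SEND seq=1101 -> retransmit
Step 6: SEND seq=7112 -> fresh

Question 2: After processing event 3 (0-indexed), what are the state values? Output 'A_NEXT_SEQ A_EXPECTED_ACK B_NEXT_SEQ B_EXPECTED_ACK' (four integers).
After event 0: A_seq=1101 A_ack=7000 B_seq=7000 B_ack=1101
After event 1: A_seq=1101 A_ack=7112 B_seq=7112 B_ack=1101
After event 2: A_seq=1118 A_ack=7112 B_seq=7112 B_ack=1101
After event 3: A_seq=1132 A_ack=7112 B_seq=7112 B_ack=1101

1132 7112 7112 1101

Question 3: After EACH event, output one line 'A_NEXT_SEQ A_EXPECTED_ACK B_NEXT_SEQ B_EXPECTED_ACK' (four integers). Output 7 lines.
1101 7000 7000 1101
1101 7112 7112 1101
1118 7112 7112 1101
1132 7112 7112 1101
1144 7112 7112 1101
1144 7112 7112 1144
1144 7160 7160 1144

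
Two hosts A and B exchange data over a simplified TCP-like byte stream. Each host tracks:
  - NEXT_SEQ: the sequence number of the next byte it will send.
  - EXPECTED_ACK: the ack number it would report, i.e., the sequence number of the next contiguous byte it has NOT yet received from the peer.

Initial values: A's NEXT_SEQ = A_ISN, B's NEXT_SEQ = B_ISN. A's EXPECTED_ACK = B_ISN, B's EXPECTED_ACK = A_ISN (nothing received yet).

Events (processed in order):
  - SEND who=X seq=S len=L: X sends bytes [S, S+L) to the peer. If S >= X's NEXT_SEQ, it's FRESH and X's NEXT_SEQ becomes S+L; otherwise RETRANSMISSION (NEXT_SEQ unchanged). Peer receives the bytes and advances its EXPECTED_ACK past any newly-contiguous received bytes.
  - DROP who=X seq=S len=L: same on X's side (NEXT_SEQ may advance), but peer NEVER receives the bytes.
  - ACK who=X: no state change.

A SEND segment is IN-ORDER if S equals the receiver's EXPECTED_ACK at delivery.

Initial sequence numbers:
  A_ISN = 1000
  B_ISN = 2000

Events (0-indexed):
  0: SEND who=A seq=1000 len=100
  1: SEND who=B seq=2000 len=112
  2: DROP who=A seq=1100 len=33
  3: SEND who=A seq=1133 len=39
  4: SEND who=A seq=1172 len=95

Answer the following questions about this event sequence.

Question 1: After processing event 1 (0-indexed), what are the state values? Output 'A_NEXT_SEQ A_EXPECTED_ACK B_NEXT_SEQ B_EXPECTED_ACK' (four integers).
After event 0: A_seq=1100 A_ack=2000 B_seq=2000 B_ack=1100
After event 1: A_seq=1100 A_ack=2112 B_seq=2112 B_ack=1100

1100 2112 2112 1100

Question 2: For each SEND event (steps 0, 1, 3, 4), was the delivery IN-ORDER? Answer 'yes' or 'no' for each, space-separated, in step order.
Answer: yes yes no no

Derivation:
Step 0: SEND seq=1000 -> in-order
Step 1: SEND seq=2000 -> in-order
Step 3: SEND seq=1133 -> out-of-order
Step 4: SEND seq=1172 -> out-of-order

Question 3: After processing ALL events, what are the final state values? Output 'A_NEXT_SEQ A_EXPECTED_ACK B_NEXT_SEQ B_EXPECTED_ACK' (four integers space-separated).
Answer: 1267 2112 2112 1100

Derivation:
After event 0: A_seq=1100 A_ack=2000 B_seq=2000 B_ack=1100
After event 1: A_seq=1100 A_ack=2112 B_seq=2112 B_ack=1100
After event 2: A_seq=1133 A_ack=2112 B_seq=2112 B_ack=1100
After event 3: A_seq=1172 A_ack=2112 B_seq=2112 B_ack=1100
After event 4: A_seq=1267 A_ack=2112 B_seq=2112 B_ack=1100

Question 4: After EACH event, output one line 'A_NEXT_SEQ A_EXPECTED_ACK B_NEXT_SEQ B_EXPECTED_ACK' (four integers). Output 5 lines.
1100 2000 2000 1100
1100 2112 2112 1100
1133 2112 2112 1100
1172 2112 2112 1100
1267 2112 2112 1100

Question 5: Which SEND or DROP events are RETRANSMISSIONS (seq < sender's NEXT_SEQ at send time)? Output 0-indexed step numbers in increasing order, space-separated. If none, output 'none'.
Answer: none

Derivation:
Step 0: SEND seq=1000 -> fresh
Step 1: SEND seq=2000 -> fresh
Step 2: DROP seq=1100 -> fresh
Step 3: SEND seq=1133 -> fresh
Step 4: SEND seq=1172 -> fresh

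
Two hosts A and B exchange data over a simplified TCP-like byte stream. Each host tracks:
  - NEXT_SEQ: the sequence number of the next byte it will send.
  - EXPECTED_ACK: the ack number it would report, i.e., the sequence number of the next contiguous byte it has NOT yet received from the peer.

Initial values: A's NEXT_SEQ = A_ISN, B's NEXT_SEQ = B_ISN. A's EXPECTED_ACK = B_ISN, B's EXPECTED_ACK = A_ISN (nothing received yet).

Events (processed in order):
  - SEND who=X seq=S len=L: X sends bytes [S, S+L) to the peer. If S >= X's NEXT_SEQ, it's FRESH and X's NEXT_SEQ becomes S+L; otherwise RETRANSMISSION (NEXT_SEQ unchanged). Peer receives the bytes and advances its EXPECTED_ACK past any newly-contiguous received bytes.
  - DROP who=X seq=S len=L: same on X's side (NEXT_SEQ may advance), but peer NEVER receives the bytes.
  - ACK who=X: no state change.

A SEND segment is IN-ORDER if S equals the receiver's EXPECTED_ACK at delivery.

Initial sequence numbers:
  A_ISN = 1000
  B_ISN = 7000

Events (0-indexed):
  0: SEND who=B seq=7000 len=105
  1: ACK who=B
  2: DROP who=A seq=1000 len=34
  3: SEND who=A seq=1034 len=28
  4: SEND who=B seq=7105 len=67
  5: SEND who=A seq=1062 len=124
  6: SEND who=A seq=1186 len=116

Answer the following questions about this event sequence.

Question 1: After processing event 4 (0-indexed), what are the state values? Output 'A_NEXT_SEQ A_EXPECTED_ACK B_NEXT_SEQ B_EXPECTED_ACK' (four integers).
After event 0: A_seq=1000 A_ack=7105 B_seq=7105 B_ack=1000
After event 1: A_seq=1000 A_ack=7105 B_seq=7105 B_ack=1000
After event 2: A_seq=1034 A_ack=7105 B_seq=7105 B_ack=1000
After event 3: A_seq=1062 A_ack=7105 B_seq=7105 B_ack=1000
After event 4: A_seq=1062 A_ack=7172 B_seq=7172 B_ack=1000

1062 7172 7172 1000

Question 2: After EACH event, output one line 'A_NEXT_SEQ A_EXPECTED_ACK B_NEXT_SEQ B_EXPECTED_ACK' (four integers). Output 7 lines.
1000 7105 7105 1000
1000 7105 7105 1000
1034 7105 7105 1000
1062 7105 7105 1000
1062 7172 7172 1000
1186 7172 7172 1000
1302 7172 7172 1000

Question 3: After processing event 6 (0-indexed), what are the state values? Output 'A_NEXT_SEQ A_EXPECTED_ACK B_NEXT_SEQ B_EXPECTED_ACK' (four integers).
After event 0: A_seq=1000 A_ack=7105 B_seq=7105 B_ack=1000
After event 1: A_seq=1000 A_ack=7105 B_seq=7105 B_ack=1000
After event 2: A_seq=1034 A_ack=7105 B_seq=7105 B_ack=1000
After event 3: A_seq=1062 A_ack=7105 B_seq=7105 B_ack=1000
After event 4: A_seq=1062 A_ack=7172 B_seq=7172 B_ack=1000
After event 5: A_seq=1186 A_ack=7172 B_seq=7172 B_ack=1000
After event 6: A_seq=1302 A_ack=7172 B_seq=7172 B_ack=1000

1302 7172 7172 1000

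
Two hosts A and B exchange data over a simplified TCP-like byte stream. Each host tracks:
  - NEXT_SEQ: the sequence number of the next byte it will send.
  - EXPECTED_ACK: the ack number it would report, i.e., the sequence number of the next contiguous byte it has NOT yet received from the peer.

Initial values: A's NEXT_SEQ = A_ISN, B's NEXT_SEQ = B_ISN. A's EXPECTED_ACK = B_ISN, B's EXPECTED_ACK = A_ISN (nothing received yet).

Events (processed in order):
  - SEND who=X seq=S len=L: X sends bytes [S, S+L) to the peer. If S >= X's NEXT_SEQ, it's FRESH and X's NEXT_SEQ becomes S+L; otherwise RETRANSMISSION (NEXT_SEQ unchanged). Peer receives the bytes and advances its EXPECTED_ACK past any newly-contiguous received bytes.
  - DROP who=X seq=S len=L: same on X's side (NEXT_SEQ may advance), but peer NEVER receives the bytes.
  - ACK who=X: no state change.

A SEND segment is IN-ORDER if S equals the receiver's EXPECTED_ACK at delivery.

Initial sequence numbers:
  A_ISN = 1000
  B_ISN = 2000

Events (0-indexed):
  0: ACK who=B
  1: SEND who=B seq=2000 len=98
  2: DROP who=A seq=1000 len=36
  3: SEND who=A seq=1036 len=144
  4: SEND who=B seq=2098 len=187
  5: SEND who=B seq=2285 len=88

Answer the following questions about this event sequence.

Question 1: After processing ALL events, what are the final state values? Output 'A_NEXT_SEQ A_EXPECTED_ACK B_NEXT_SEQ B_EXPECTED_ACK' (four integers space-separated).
Answer: 1180 2373 2373 1000

Derivation:
After event 0: A_seq=1000 A_ack=2000 B_seq=2000 B_ack=1000
After event 1: A_seq=1000 A_ack=2098 B_seq=2098 B_ack=1000
After event 2: A_seq=1036 A_ack=2098 B_seq=2098 B_ack=1000
After event 3: A_seq=1180 A_ack=2098 B_seq=2098 B_ack=1000
After event 4: A_seq=1180 A_ack=2285 B_seq=2285 B_ack=1000
After event 5: A_seq=1180 A_ack=2373 B_seq=2373 B_ack=1000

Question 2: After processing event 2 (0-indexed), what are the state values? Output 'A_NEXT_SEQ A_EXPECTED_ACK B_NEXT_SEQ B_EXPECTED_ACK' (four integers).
After event 0: A_seq=1000 A_ack=2000 B_seq=2000 B_ack=1000
After event 1: A_seq=1000 A_ack=2098 B_seq=2098 B_ack=1000
After event 2: A_seq=1036 A_ack=2098 B_seq=2098 B_ack=1000

1036 2098 2098 1000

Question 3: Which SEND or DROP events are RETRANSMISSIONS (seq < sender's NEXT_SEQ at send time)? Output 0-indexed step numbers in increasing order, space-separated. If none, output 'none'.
Answer: none

Derivation:
Step 1: SEND seq=2000 -> fresh
Step 2: DROP seq=1000 -> fresh
Step 3: SEND seq=1036 -> fresh
Step 4: SEND seq=2098 -> fresh
Step 5: SEND seq=2285 -> fresh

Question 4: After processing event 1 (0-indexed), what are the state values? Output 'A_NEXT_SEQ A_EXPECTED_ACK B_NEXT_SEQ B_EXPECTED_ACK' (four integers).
After event 0: A_seq=1000 A_ack=2000 B_seq=2000 B_ack=1000
After event 1: A_seq=1000 A_ack=2098 B_seq=2098 B_ack=1000

1000 2098 2098 1000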